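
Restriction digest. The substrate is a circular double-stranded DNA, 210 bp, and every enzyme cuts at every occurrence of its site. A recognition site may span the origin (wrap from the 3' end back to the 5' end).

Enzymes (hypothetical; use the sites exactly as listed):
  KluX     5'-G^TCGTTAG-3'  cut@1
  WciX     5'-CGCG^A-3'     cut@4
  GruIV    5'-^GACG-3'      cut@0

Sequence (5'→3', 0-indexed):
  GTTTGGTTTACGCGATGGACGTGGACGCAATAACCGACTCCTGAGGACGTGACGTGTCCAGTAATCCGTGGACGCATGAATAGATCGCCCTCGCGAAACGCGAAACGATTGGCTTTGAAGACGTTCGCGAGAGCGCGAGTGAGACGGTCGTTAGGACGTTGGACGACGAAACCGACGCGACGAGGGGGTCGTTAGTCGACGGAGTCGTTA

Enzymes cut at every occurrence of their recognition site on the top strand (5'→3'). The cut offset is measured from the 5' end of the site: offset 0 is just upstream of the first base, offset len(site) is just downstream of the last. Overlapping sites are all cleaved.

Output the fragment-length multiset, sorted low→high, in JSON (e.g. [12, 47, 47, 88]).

Site scan:
  KluX GTCGTTAG/1: at [146, 187, 203] ⇒ [147, 188, 204]
  WciX CGCGA/4: at [10, 91, 98, 125, 133, 175] ⇒ [14, 95, 102, 129, 137, 179]
  GruIV GACG/0: at [17, 23, 45, 50, 70, 119, 142, 154, 161, 164, 173, 178, 197] ⇒ [17, 23, 45, 50, 70, 119, 142, 154, 161, 164, 173, 178, 197]

Pooled cuts: [14, 17, 23, 45, 50, 70, 95, 102, 119, 129, 137, 142, 147, 154, 161, 164, 173, 178, 179, 188, 197, 204]

Fragments:
  14→17: 3 bp
  17→23: 6 bp
  23→45: 22 bp
  45→50: 5 bp
  50→70: 20 bp
  70→95: 25 bp
  95→102: 7 bp
  102→119: 17 bp
  119→129: 10 bp
  129→137: 8 bp
  137→142: 5 bp
  142→147: 5 bp
  147→154: 7 bp
  154→161: 7 bp
  161→164: 3 bp
  164→173: 9 bp
  173→178: 5 bp
  178→179: 1 bp
  179→188: 9 bp
  188→197: 9 bp
  197→204: 7 bp
  204→14 (wrap): 210-204+14 = 20 bp

[1,3,3,5,5,5,5,6,7,7,7,7,8,9,9,9,10,17,20,20,22,25]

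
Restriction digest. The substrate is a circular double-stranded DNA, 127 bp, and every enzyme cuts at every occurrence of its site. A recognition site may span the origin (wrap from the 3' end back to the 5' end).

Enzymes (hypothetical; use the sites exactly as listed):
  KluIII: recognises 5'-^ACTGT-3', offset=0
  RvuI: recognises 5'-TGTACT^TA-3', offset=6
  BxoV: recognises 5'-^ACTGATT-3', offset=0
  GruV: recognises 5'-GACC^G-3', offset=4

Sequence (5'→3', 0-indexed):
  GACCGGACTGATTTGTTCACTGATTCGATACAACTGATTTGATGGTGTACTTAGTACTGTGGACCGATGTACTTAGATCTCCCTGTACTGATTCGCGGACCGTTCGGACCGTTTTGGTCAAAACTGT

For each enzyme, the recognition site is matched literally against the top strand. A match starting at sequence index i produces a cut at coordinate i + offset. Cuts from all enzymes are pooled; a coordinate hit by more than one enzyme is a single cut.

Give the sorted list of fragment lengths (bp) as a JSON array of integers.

[2,4,8,9,9,10,12,12,13,14,15,19]

Per-enzyme occurrences:
  KluIII ACTGT/0: at [55, 122] ⇒ [55, 122]
  RvuI TGTACTTA/6: at [45, 67] ⇒ [51, 73]
  BxoV ACTGATT/0: at [6, 18, 32, 86] ⇒ [6, 18, 32, 86]
  GruV GACCG/4: at [0, 61, 97, 106] ⇒ [4, 65, 101, 110]

Pooled cuts: [4, 6, 18, 32, 51, 55, 65, 73, 86, 101, 110, 122]

Fragments:
  4→6: 2 bp
  6→18: 12 bp
  18→32: 14 bp
  32→51: 19 bp
  51→55: 4 bp
  55→65: 10 bp
  65→73: 8 bp
  73→86: 13 bp
  86→101: 15 bp
  101→110: 9 bp
  110→122: 12 bp
  122→4 (wrap): 127-122+4 = 9 bp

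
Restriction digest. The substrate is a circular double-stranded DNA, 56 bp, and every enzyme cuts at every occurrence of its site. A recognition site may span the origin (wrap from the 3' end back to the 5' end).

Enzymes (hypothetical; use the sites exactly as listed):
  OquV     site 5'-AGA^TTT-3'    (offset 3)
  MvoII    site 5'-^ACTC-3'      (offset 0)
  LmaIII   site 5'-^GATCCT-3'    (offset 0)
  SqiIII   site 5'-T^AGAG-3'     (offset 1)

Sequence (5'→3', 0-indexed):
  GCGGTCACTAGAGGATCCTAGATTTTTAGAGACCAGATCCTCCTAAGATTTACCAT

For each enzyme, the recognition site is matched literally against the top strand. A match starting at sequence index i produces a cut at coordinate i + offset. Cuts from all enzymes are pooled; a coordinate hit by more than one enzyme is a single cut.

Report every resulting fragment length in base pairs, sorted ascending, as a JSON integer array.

Site scan:
  OquV (AGATTT, off=3): starts [19, 45] → cuts [22, 48]
  MvoII (ACTC, off=0): no sites
  LmaIII (GATCCT, off=0): starts [13, 35] → cuts [13, 35]
  SqiIII (TAGAG, off=1): starts [8, 26] → cuts [9, 27]

Pooled cuts: [9, 13, 22, 27, 35, 48]

Fragments:
  9→13: 4 bp
  13→22: 9 bp
  22→27: 5 bp
  27→35: 8 bp
  35→48: 13 bp
  48→9 (wrap): 56-48+9 = 17 bp

[4,5,8,9,13,17]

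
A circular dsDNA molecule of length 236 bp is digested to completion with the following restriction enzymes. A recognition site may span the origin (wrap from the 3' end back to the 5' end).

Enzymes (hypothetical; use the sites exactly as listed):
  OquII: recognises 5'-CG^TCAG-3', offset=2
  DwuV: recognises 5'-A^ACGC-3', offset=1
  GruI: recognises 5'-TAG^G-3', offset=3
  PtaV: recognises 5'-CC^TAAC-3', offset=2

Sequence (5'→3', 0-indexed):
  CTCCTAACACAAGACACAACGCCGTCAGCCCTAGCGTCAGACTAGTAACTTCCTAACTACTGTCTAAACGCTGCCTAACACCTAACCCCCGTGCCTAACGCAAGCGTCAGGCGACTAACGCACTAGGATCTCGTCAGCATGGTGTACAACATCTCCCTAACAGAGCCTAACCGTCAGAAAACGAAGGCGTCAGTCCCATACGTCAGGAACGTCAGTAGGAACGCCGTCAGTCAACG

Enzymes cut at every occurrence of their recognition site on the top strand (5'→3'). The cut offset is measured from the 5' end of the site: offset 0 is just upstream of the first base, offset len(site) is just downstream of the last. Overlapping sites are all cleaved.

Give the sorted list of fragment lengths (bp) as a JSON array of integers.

[2,2,6,6,6,7,7,7,7,7,8,9,9,9,10,11,12,13,13,14,14,16,17,24]

Scan for sites:
  OquII CGTCAG/2: at [22, 34, 104, 131, 171, 187, 200, 209, 224] ⇒ [24, 36, 106, 133, 173, 189, 202, 211, 226]
  DwuV AACGC/1: at [17, 66, 96, 116, 219, 232] ⇒ [18, 67, 97, 117, 220, 233]
  GruI TAGG/3: at [123, 215] ⇒ [126, 218]
  PtaV CCTAAC/2: at [2, 51, 73, 80, 93, 155, 165] ⇒ [4, 53, 75, 82, 95, 157, 167]

Pooled cuts: [4, 18, 24, 36, 53, 67, 75, 82, 95, 97, 106, 117, 126, 133, 157, 167, 173, 189, 202, 211, 218, 220, 226, 233]

Fragments:
  4→18: 14 bp
  18→24: 6 bp
  24→36: 12 bp
  36→53: 17 bp
  53→67: 14 bp
  67→75: 8 bp
  75→82: 7 bp
  82→95: 13 bp
  95→97: 2 bp
  97→106: 9 bp
  106→117: 11 bp
  117→126: 9 bp
  126→133: 7 bp
  133→157: 24 bp
  157→167: 10 bp
  167→173: 6 bp
  173→189: 16 bp
  189→202: 13 bp
  202→211: 9 bp
  211→218: 7 bp
  218→220: 2 bp
  220→226: 6 bp
  226→233: 7 bp
  233→4 (wrap): 236-233+4 = 7 bp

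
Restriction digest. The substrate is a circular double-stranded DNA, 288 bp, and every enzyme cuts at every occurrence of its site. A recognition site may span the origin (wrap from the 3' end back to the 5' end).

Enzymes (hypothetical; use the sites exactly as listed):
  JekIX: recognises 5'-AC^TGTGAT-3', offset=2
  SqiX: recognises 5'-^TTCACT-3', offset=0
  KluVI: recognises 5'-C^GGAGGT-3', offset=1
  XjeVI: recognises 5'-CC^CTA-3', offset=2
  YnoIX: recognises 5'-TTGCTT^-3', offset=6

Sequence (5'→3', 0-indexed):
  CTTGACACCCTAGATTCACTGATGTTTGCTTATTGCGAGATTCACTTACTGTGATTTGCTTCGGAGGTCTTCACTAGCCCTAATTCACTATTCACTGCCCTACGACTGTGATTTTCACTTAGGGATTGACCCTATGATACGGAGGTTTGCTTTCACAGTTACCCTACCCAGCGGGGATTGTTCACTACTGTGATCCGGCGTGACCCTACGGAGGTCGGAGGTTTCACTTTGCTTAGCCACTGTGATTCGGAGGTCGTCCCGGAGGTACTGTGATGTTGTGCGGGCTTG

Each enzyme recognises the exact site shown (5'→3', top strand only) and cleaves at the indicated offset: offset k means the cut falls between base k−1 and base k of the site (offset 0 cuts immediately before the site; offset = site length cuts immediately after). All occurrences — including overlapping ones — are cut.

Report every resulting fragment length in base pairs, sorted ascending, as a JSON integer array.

Per-enzyme occurrences:
  JekIX ACTGTGAT/2: at [47, 104, 186, 238, 266] ⇒ [49, 106, 188, 240, 268]
  SqiX TTCACT/0: at [14, 40, 69, 83, 90, 113, 180, 222] ⇒ [14, 40, 69, 83, 90, 113, 180, 222]
  KluVI CGGAGGT/1: at [61, 139, 208, 215, 247, 259] ⇒ [62, 140, 209, 216, 248, 260]
  XjeVI CCCTA/2: at [7, 77, 97, 129, 161, 203] ⇒ [9, 79, 99, 131, 163, 205]
  YnoIX TTGCTT/6: at [25, 55, 146, 228, 285] ⇒ [3, 31, 61, 152, 234]

All cut coordinates (distinct, sorted): [3, 9, 14, 31, 40, 49, 61, 62, 69, 79, 83, 90, 99, 106, 113, 131, 140, 152, 163, 180, 188, 205, 209, 216, 222, 234, 240, 248, 260, 268]

Fragment lengths:
  3→9: 6 bp
  9→14: 5 bp
  14→31: 17 bp
  31→40: 9 bp
  40→49: 9 bp
  49→61: 12 bp
  61→62: 1 bp
  62→69: 7 bp
  69→79: 10 bp
  79→83: 4 bp
  83→90: 7 bp
  90→99: 9 bp
  99→106: 7 bp
  106→113: 7 bp
  113→131: 18 bp
  131→140: 9 bp
  140→152: 12 bp
  152→163: 11 bp
  163→180: 17 bp
  180→188: 8 bp
  188→205: 17 bp
  205→209: 4 bp
  209→216: 7 bp
  216→222: 6 bp
  222→234: 12 bp
  234→240: 6 bp
  240→248: 8 bp
  248→260: 12 bp
  260→268: 8 bp
  268→3 (wrap): 288-268+3 = 23 bp

[1,4,4,5,6,6,6,7,7,7,7,7,8,8,8,9,9,9,9,10,11,12,12,12,12,17,17,17,18,23]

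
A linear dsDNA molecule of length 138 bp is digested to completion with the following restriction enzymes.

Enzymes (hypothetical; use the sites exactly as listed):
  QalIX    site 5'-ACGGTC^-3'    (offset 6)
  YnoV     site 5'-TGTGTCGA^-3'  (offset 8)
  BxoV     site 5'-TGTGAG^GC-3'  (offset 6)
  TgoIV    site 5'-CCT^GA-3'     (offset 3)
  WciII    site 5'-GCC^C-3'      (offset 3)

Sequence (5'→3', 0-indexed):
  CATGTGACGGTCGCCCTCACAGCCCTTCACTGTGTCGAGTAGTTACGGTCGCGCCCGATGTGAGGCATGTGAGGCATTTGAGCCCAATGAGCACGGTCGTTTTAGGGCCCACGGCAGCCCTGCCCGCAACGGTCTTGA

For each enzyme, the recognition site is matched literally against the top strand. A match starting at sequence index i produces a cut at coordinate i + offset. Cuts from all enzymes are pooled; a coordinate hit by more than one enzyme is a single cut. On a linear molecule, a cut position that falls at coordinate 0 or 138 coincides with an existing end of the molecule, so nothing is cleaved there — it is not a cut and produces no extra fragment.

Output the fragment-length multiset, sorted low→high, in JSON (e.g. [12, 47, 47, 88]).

Scan for sites:
  QalIX ACGGTC/6: at [6, 44, 92, 128] ⇒ [12, 50, 98, 134]
  YnoV TGTGTCGA/8: at [30] ⇒ [38]
  BxoV TGTGAGGC/6: at [58, 67] ⇒ [64, 73]
  TgoIV (CCTGA, off=3): no sites
  WciII GCCC/3: at [12, 21, 52, 81, 106, 116, 121] ⇒ [15, 24, 55, 84, 109, 119, 124]

Pooled cuts: [12, 15, 24, 38, 50, 55, 64, 73, 84, 98, 109, 119, 124, 134]

Fragments:
  [0,12): 12 bp
  [12,15): 3 bp
  [15,24): 9 bp
  [24,38): 14 bp
  [38,50): 12 bp
  [50,55): 5 bp
  [55,64): 9 bp
  [64,73): 9 bp
  [73,84): 11 bp
  [84,98): 14 bp
  [98,109): 11 bp
  [109,119): 10 bp
  [119,124): 5 bp
  [124,134): 10 bp
  [134,138): 4 bp

[3,4,5,5,9,9,9,10,10,11,11,12,12,14,14]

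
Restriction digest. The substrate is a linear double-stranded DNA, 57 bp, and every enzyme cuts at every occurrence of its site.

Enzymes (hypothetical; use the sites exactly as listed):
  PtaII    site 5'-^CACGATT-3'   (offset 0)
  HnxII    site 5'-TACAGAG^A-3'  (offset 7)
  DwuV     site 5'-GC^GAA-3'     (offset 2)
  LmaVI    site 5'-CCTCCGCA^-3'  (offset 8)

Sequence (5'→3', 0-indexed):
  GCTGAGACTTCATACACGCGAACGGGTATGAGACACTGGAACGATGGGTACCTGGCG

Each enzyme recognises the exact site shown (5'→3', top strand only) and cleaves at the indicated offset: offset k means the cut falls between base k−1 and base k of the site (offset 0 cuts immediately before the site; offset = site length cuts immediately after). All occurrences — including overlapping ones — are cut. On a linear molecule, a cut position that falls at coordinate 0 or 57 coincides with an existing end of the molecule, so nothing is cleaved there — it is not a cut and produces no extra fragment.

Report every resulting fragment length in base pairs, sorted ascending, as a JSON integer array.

[19,38]

Per-enzyme occurrences:
  PtaII (CACGATT, off=0): no sites
  HnxII (TACAGAGA, off=7): no sites
  DwuV GCGAA/2: at [17] ⇒ [19]
  LmaVI (CCTCCGCA, off=8): no sites

All cut coordinates (distinct, sorted): [19]

Fragments:
  [0,19): 19 bp
  [19,57): 38 bp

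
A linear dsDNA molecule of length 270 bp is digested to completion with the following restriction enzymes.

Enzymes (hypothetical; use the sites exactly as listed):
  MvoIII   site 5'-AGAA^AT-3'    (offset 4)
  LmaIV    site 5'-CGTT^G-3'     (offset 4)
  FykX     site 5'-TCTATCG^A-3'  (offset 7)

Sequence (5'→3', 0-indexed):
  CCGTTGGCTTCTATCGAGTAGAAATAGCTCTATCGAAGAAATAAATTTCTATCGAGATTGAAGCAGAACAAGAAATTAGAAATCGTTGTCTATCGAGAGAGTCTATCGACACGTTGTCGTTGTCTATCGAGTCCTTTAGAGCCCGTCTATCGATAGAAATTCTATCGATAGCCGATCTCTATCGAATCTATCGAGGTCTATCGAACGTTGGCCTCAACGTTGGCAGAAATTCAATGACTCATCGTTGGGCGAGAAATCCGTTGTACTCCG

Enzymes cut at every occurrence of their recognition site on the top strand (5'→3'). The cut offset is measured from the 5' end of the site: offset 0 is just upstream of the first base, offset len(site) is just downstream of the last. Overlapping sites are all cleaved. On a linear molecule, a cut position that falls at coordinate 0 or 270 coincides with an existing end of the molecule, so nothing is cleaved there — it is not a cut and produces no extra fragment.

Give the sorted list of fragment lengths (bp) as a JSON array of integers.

Scan for sites:
  MvoIII AGAAAT/4: at [19, 36, 70, 77, 154, 224, 251] ⇒ [23, 40, 74, 81, 158, 228, 255]
  LmaIV CGTTG/4: at [1, 83, 111, 117, 205, 217, 242, 258] ⇒ [5, 87, 115, 121, 209, 221, 246, 262]
  FykX TCTATCGA/7: at [9, 28, 47, 88, 101, 122, 145, 160, 177, 186, 196] ⇒ [16, 35, 54, 95, 108, 129, 152, 167, 184, 193, 203]

Pooled cuts: [5, 16, 23, 35, 40, 54, 74, 81, 87, 95, 108, 115, 121, 129, 152, 158, 167, 184, 193, 203, 209, 221, 228, 246, 255, 262]

Fragment lengths:
  [0,5): 5 bp
  [5,16): 11 bp
  [16,23): 7 bp
  [23,35): 12 bp
  [35,40): 5 bp
  [40,54): 14 bp
  [54,74): 20 bp
  [74,81): 7 bp
  [81,87): 6 bp
  [87,95): 8 bp
  [95,108): 13 bp
  [108,115): 7 bp
  [115,121): 6 bp
  [121,129): 8 bp
  [129,152): 23 bp
  [152,158): 6 bp
  [158,167): 9 bp
  [167,184): 17 bp
  [184,193): 9 bp
  [193,203): 10 bp
  [203,209): 6 bp
  [209,221): 12 bp
  [221,228): 7 bp
  [228,246): 18 bp
  [246,255): 9 bp
  [255,262): 7 bp
  [262,270): 8 bp

[5,5,6,6,6,6,7,7,7,7,7,8,8,8,9,9,9,10,11,12,12,13,14,17,18,20,23]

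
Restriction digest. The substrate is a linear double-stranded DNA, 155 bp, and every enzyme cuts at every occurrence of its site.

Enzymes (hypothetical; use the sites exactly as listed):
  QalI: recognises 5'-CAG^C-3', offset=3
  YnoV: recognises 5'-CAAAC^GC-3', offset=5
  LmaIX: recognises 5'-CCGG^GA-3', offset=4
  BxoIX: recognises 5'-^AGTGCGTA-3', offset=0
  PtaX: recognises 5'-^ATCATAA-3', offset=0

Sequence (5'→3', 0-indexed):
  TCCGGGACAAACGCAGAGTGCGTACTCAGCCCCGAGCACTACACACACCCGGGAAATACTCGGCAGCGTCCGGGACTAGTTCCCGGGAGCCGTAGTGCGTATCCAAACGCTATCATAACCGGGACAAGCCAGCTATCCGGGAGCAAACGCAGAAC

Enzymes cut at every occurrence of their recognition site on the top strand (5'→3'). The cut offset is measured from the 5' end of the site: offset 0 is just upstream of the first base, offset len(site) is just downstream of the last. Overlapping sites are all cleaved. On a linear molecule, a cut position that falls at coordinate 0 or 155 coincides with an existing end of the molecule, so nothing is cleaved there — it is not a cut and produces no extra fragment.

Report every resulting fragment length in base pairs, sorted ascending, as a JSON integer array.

Site scan:
  QalI (CAGC, off=3): starts [26, 63, 129] → cuts [29, 66, 132]
  YnoV (CAAACGC, off=5): starts [7, 103, 143] → cuts [12, 108, 148]
  LmaIX (CCGGGA, off=4): starts [1, 48, 69, 82, 118, 136] → cuts [5, 52, 73, 86, 122, 140]
  BxoIX (AGTGCGTA, off=0): starts [16, 93] → cuts [16, 93]
  PtaX (ATCATAA, off=0): starts [111] → cuts [111]

Pooled cuts: [5, 12, 16, 29, 52, 66, 73, 86, 93, 108, 111, 122, 132, 140, 148]

Fragments:
  [0,5): 5 bp
  [5,12): 7 bp
  [12,16): 4 bp
  [16,29): 13 bp
  [29,52): 23 bp
  [52,66): 14 bp
  [66,73): 7 bp
  [73,86): 13 bp
  [86,93): 7 bp
  [93,108): 15 bp
  [108,111): 3 bp
  [111,122): 11 bp
  [122,132): 10 bp
  [132,140): 8 bp
  [140,148): 8 bp
  [148,155): 7 bp

[3,4,5,7,7,7,7,8,8,10,11,13,13,14,15,23]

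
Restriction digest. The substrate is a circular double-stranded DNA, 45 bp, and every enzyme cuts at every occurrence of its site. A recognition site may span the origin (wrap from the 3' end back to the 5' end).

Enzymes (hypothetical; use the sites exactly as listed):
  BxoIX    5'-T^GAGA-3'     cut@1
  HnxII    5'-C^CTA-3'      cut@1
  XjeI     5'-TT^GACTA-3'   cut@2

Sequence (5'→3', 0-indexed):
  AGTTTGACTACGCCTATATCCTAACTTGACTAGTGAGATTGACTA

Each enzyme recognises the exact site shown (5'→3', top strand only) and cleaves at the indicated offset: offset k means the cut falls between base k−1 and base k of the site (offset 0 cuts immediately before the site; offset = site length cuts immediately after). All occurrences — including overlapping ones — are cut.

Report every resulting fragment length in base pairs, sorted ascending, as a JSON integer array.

Per-enzyme occurrences:
  BxoIX (TGAGA, off=1): starts [33] → cuts [34]
  HnxII (CCTA, off=1): starts [12, 19] → cuts [13, 20]
  XjeI (TTGACTA, off=2): starts [3, 25, 38] → cuts [5, 27, 40]

All cut coordinates (distinct, sorted): [5, 13, 20, 27, 34, 40]

Fragments:
  5→13: 8 bp
  13→20: 7 bp
  20→27: 7 bp
  27→34: 7 bp
  34→40: 6 bp
  40→5 (wrap): 45-40+5 = 10 bp

[6,7,7,7,8,10]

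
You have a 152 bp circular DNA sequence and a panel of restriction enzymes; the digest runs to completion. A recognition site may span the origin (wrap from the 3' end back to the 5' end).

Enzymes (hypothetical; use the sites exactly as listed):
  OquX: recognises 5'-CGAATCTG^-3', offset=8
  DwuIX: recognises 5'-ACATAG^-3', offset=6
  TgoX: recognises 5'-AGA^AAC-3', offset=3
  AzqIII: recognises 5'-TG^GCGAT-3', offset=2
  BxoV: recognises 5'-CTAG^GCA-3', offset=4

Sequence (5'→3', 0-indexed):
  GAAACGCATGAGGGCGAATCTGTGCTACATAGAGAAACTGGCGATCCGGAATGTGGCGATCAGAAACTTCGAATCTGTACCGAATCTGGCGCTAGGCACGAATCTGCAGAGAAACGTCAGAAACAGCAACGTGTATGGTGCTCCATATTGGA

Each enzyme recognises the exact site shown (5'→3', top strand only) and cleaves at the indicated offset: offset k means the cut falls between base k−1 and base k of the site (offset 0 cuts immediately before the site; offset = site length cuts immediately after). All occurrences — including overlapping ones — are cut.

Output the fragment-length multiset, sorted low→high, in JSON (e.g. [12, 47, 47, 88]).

Per-enzyme occurrences:
  OquX CGAATCTG/8: at [14, 69, 80, 98] ⇒ [22, 77, 88, 106]
  DwuIX ACATAG/6: at [26] ⇒ [32]
  TgoX AGAAAC/3: at [32, 61, 109, 118, 151] ⇒ [2, 35, 64, 112, 121]
  AzqIII TGGCGAT/2: at [38, 53] ⇒ [40, 55]
  BxoV CTAGGCA/4: at [91] ⇒ [95]

Pooled cuts: [2, 22, 32, 35, 40, 55, 64, 77, 88, 95, 106, 112, 121]

Fragment lengths:
  2→22: 20 bp
  22→32: 10 bp
  32→35: 3 bp
  35→40: 5 bp
  40→55: 15 bp
  55→64: 9 bp
  64→77: 13 bp
  77→88: 11 bp
  88→95: 7 bp
  95→106: 11 bp
  106→112: 6 bp
  112→121: 9 bp
  121→2 (wrap): 152-121+2 = 33 bp

[3,5,6,7,9,9,10,11,11,13,15,20,33]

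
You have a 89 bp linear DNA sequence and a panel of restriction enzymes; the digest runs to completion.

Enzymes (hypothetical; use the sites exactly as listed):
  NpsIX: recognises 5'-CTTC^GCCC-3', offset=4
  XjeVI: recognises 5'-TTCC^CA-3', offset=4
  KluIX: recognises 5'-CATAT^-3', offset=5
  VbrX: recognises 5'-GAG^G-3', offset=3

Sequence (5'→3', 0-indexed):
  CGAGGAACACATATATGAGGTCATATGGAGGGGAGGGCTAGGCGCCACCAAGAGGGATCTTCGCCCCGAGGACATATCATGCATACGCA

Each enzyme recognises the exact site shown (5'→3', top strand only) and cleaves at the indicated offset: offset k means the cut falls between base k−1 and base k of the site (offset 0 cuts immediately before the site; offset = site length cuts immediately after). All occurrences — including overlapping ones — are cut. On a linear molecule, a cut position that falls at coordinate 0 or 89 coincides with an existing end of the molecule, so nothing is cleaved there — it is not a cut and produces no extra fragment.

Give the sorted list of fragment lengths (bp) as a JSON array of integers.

Site scan:
  NpsIX CTTCGCCC/4: at [58] ⇒ [62]
  XjeVI (TTCCCA, off=4): no sites
  KluIX CATAT/5: at [9, 21, 72] ⇒ [14, 26, 77]
  VbrX GAGG/3: at [1, 16, 27, 32, 51, 67] ⇒ [4, 19, 30, 35, 54, 70]

Pooled cuts: [4, 14, 19, 26, 30, 35, 54, 62, 70, 77]

Fragments:
  [0,4): 4 bp
  [4,14): 10 bp
  [14,19): 5 bp
  [19,26): 7 bp
  [26,30): 4 bp
  [30,35): 5 bp
  [35,54): 19 bp
  [54,62): 8 bp
  [62,70): 8 bp
  [70,77): 7 bp
  [77,89): 12 bp

[4,4,5,5,7,7,8,8,10,12,19]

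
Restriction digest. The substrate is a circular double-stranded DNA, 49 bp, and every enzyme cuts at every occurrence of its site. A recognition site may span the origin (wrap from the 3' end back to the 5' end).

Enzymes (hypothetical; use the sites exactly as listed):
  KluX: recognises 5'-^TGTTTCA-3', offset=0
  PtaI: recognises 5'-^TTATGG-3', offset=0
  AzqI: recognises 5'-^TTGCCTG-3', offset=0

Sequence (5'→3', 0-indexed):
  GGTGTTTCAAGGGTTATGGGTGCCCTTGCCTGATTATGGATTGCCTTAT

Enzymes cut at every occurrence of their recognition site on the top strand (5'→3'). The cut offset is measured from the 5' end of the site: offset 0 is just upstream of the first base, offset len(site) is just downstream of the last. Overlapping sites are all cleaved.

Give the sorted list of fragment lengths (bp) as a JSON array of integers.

[6,8,11,12,12]

Site scan:
  KluX TGTTTCA/0: at [2] ⇒ [2]
  PtaI TTATGG/0: at [13, 33, 45] ⇒ [13, 33, 45]
  AzqI TTGCCTG/0: at [25] ⇒ [25]

All cut coordinates (distinct, sorted): [2, 13, 25, 33, 45]

Fragment lengths:
  2→13: 11 bp
  13→25: 12 bp
  25→33: 8 bp
  33→45: 12 bp
  45→2 (wrap): 49-45+2 = 6 bp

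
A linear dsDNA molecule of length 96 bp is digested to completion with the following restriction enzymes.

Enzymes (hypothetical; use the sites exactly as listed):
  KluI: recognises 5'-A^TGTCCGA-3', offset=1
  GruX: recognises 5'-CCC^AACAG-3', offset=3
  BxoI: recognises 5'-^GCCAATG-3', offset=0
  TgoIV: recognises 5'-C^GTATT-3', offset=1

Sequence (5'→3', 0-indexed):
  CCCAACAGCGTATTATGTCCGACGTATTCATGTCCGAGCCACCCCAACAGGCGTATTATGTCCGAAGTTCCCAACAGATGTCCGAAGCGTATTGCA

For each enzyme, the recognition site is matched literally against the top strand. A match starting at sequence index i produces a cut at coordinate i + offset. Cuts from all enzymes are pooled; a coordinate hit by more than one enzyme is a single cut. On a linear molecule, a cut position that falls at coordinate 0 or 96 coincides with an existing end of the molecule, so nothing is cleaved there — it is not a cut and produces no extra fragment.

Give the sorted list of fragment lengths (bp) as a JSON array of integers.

Site scan:
  KluI (ATGTCCGA, off=1): starts [14, 29, 57, 77] → cuts [15, 30, 58, 78]
  GruX (CCCAACAG, off=3): starts [0, 42, 69] → cuts [3, 45, 72]
  BxoI (GCCAATG, off=0): no sites
  TgoIV (CGTATT, off=1): starts [8, 22, 51, 87] → cuts [9, 23, 52, 88]

Pooled cuts: [3, 9, 15, 23, 30, 45, 52, 58, 72, 78, 88]

Fragment lengths:
  [0,3): 3 bp
  [3,9): 6 bp
  [9,15): 6 bp
  [15,23): 8 bp
  [23,30): 7 bp
  [30,45): 15 bp
  [45,52): 7 bp
  [52,58): 6 bp
  [58,72): 14 bp
  [72,78): 6 bp
  [78,88): 10 bp
  [88,96): 8 bp

[3,6,6,6,6,7,7,8,8,10,14,15]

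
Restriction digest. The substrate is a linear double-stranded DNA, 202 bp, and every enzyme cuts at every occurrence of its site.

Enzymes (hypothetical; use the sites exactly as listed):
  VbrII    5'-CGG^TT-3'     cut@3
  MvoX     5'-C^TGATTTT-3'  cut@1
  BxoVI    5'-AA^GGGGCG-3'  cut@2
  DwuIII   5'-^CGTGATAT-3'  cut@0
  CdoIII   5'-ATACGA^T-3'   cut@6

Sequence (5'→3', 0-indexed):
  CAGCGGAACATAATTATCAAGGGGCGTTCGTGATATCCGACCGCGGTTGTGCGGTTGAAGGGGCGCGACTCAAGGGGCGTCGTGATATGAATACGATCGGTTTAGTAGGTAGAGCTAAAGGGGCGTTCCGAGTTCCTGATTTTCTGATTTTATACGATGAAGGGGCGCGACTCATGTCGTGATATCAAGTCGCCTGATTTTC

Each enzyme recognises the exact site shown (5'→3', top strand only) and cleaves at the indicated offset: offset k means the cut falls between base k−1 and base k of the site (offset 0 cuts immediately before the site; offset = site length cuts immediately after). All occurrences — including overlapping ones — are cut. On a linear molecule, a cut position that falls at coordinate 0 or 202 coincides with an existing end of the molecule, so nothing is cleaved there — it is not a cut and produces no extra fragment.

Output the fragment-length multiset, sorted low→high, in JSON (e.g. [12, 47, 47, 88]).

Per-enzyme occurrences:
  VbrII CGGTT/3: at [43, 51, 97] ⇒ [46, 54, 100]
  MvoX CTGATTTT/1: at [135, 143, 193] ⇒ [136, 144, 194]
  BxoVI AAGGGGCG/2: at [18, 57, 71, 117, 159] ⇒ [20, 59, 73, 119, 161]
  DwuIII CGTGATAT/0: at [28, 80, 177] ⇒ [28, 80, 177]
  CdoIII ATACGAT/6: at [90, 151] ⇒ [96, 157]

All cut coordinates (distinct, sorted): [20, 28, 46, 54, 59, 73, 80, 96, 100, 119, 136, 144, 157, 161, 177, 194]

Fragment lengths:
  [0,20): 20 bp
  [20,28): 8 bp
  [28,46): 18 bp
  [46,54): 8 bp
  [54,59): 5 bp
  [59,73): 14 bp
  [73,80): 7 bp
  [80,96): 16 bp
  [96,100): 4 bp
  [100,119): 19 bp
  [119,136): 17 bp
  [136,144): 8 bp
  [144,157): 13 bp
  [157,161): 4 bp
  [161,177): 16 bp
  [177,194): 17 bp
  [194,202): 8 bp

[4,4,5,7,8,8,8,8,13,14,16,16,17,17,18,19,20]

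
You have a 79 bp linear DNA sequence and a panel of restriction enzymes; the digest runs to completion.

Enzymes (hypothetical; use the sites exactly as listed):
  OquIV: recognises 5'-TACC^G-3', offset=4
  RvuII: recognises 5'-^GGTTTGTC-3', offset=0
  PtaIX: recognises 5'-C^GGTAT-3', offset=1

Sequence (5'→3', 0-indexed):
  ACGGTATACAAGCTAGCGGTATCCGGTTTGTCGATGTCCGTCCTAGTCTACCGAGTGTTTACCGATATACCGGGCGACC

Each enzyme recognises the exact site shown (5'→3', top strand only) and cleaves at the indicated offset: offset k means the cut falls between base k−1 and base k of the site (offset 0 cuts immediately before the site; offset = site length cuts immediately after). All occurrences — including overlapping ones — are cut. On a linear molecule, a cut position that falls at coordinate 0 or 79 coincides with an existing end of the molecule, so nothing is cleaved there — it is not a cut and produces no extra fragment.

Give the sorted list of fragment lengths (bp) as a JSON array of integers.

[2,7,8,8,11,15,28]

Site scan:
  OquIV TACCG/4: at [48, 59, 67] ⇒ [52, 63, 71]
  RvuII GGTTTGTC/0: at [24] ⇒ [24]
  PtaIX CGGTAT/1: at [1, 16] ⇒ [2, 17]

All cut coordinates (distinct, sorted): [2, 17, 24, 52, 63, 71]

Fragments:
  [0,2): 2 bp
  [2,17): 15 bp
  [17,24): 7 bp
  [24,52): 28 bp
  [52,63): 11 bp
  [63,71): 8 bp
  [71,79): 8 bp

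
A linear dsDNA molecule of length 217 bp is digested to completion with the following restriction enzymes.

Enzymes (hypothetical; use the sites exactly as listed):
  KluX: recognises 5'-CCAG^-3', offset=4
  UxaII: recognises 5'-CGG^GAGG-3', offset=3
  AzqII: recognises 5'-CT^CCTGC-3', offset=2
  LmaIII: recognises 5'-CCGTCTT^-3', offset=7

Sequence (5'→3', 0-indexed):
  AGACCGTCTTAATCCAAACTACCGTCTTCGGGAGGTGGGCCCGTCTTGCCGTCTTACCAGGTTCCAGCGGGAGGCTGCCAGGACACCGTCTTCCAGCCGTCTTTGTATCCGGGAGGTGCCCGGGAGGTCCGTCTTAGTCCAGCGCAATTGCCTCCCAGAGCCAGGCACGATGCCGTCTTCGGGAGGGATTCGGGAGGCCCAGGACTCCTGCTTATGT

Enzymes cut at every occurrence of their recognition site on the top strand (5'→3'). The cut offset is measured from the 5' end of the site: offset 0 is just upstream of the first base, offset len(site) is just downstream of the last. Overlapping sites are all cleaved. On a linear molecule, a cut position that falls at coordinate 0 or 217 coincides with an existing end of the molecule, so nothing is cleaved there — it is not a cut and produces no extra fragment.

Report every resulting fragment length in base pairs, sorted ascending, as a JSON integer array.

Scan for sites:
  KluX (CCAG, off=4): starts [56, 63, 77, 92, 138, 154, 160, 198] → cuts [60, 67, 81, 96, 142, 158, 164, 202]
  UxaII (CGGGAGG, off=3): starts [28, 67, 109, 120, 179, 190] → cuts [31, 70, 112, 123, 182, 193]
  AzqII (CTCCTGC, off=2): starts [204] → cuts [206]
  LmaIII (CCGTCTT, off=7): starts [3, 21, 40, 48, 85, 96, 128, 172] → cuts [10, 28, 47, 55, 92, 103, 135, 179]

Pooled cuts: [10, 28, 31, 47, 55, 60, 67, 70, 81, 92, 96, 103, 112, 123, 135, 142, 158, 164, 179, 182, 193, 202, 206]

Fragment lengths:
  [0,10): 10 bp
  [10,28): 18 bp
  [28,31): 3 bp
  [31,47): 16 bp
  [47,55): 8 bp
  [55,60): 5 bp
  [60,67): 7 bp
  [67,70): 3 bp
  [70,81): 11 bp
  [81,92): 11 bp
  [92,96): 4 bp
  [96,103): 7 bp
  [103,112): 9 bp
  [112,123): 11 bp
  [123,135): 12 bp
  [135,142): 7 bp
  [142,158): 16 bp
  [158,164): 6 bp
  [164,179): 15 bp
  [179,182): 3 bp
  [182,193): 11 bp
  [193,202): 9 bp
  [202,206): 4 bp
  [206,217): 11 bp

[3,3,3,4,4,5,6,7,7,7,8,9,9,10,11,11,11,11,11,12,15,16,16,18]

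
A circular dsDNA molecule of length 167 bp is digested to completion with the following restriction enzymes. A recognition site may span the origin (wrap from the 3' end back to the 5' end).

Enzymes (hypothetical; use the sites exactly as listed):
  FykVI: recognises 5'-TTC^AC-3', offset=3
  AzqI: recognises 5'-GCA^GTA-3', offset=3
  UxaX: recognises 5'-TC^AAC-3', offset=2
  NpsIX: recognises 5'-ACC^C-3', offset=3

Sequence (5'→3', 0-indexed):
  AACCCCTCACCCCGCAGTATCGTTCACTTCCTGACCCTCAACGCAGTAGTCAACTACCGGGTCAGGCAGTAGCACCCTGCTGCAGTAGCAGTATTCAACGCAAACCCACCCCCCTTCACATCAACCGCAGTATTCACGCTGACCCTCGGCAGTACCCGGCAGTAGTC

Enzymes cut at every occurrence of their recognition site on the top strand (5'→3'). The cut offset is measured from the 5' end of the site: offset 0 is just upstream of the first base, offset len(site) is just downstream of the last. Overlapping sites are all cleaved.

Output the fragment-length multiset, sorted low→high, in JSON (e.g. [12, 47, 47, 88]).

Site scan:
  FykVI (TTCAC, off=3): starts [22, 114, 132] → cuts [25, 117, 135]
  AzqI (GCAGTA, off=3): starts [13, 42, 65, 81, 87, 126, 148, 158] → cuts [16, 45, 68, 84, 90, 129, 151, 161]
  UxaX (TCAAC, off=2): starts [37, 49, 94, 120, 165] → cuts [0, 39, 51, 96, 122]
  NpsIX (ACCC, off=3): starts [1, 8, 33, 73, 103, 107, 141, 153] → cuts [4, 11, 36, 76, 106, 110, 144, 156]

Pooled cuts: [0, 4, 11, 16, 25, 36, 39, 45, 51, 68, 76, 84, 90, 96, 106, 110, 117, 122, 129, 135, 144, 151, 156, 161]

Fragments:
  0→4: 4 bp
  4→11: 7 bp
  11→16: 5 bp
  16→25: 9 bp
  25→36: 11 bp
  36→39: 3 bp
  39→45: 6 bp
  45→51: 6 bp
  51→68: 17 bp
  68→76: 8 bp
  76→84: 8 bp
  84→90: 6 bp
  90→96: 6 bp
  96→106: 10 bp
  106→110: 4 bp
  110→117: 7 bp
  117→122: 5 bp
  122→129: 7 bp
  129→135: 6 bp
  135→144: 9 bp
  144→151: 7 bp
  151→156: 5 bp
  156→161: 5 bp
  161→0 (wrap): 167-161+0 = 6 bp

[3,4,4,5,5,5,5,6,6,6,6,6,6,7,7,7,7,8,8,9,9,10,11,17]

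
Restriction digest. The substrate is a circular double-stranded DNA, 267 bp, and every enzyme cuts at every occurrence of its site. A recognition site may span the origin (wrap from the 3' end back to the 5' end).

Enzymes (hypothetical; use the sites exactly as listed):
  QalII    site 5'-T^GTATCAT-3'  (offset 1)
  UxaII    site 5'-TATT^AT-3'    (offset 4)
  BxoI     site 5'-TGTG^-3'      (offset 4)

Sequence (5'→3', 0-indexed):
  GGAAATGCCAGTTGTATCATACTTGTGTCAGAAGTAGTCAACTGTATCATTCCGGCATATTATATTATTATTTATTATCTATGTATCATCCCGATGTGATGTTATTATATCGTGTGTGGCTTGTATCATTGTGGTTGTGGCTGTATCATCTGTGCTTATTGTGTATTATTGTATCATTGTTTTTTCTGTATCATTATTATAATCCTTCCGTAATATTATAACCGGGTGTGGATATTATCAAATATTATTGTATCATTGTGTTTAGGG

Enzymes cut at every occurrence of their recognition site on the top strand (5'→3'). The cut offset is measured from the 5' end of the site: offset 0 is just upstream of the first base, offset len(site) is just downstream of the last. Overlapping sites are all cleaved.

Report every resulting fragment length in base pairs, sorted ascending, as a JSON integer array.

[2,3,3,3,3,4,4,5,6,6,6,7,8,9,10,10,11,11,11,12,13,14,16,16,17,18,19,20]

Scan for sites:
  QalII (TGTATCAT, off=1): starts [12, 42, 81, 121, 141, 169, 186, 248] → cuts [13, 43, 82, 122, 142, 170, 187, 249]
  UxaII (TATTAT, off=4): starts [57, 62, 65, 72, 102, 163, 194, 213, 232, 242] → cuts [61, 66, 69, 76, 106, 167, 198, 217, 236, 246]
  BxoI (TGTG, off=4): starts [23, 94, 112, 114, 129, 135, 150, 159, 226, 256] → cuts [27, 98, 116, 118, 133, 139, 154, 163, 230, 260]

All cut coordinates (distinct, sorted): [13, 27, 43, 61, 66, 69, 76, 82, 98, 106, 116, 118, 122, 133, 139, 142, 154, 163, 167, 170, 187, 198, 217, 230, 236, 246, 249, 260]

Fragments:
  13→27: 14 bp
  27→43: 16 bp
  43→61: 18 bp
  61→66: 5 bp
  66→69: 3 bp
  69→76: 7 bp
  76→82: 6 bp
  82→98: 16 bp
  98→106: 8 bp
  106→116: 10 bp
  116→118: 2 bp
  118→122: 4 bp
  122→133: 11 bp
  133→139: 6 bp
  139→142: 3 bp
  142→154: 12 bp
  154→163: 9 bp
  163→167: 4 bp
  167→170: 3 bp
  170→187: 17 bp
  187→198: 11 bp
  198→217: 19 bp
  217→230: 13 bp
  230→236: 6 bp
  236→246: 10 bp
  246→249: 3 bp
  249→260: 11 bp
  260→13 (wrap): 267-260+13 = 20 bp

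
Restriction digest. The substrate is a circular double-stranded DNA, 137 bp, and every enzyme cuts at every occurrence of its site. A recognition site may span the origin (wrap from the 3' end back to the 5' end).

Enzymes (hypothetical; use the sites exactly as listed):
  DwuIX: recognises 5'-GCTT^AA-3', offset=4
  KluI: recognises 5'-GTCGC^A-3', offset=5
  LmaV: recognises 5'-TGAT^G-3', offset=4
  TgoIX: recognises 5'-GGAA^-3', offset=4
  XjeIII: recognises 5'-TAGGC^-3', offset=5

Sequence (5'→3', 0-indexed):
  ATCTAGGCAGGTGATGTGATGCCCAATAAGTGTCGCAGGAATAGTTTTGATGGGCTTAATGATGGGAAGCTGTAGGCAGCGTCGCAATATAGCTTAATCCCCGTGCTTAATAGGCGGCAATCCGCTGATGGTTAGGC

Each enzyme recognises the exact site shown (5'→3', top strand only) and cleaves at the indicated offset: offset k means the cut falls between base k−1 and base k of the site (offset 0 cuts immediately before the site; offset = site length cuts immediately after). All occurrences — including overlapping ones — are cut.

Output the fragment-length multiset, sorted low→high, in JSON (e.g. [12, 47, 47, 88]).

Site scan:
  DwuIX GCTTAA/4: at [53, 91, 104] ⇒ [57, 95, 108]
  KluI GTCGCA/5: at [31, 80] ⇒ [36, 85]
  LmaV TGATG/4: at [11, 16, 47, 59, 125] ⇒ [15, 20, 51, 63, 129]
  TgoIX GGAA/4: at [37, 64] ⇒ [41, 68]
  XjeIII TAGGC/5: at [3, 72, 110, 132] ⇒ [0, 8, 77, 115]

Pooled cuts: [0, 8, 15, 20, 36, 41, 51, 57, 63, 68, 77, 85, 95, 108, 115, 129]

Fragment lengths:
  0→8: 8 bp
  8→15: 7 bp
  15→20: 5 bp
  20→36: 16 bp
  36→41: 5 bp
  41→51: 10 bp
  51→57: 6 bp
  57→63: 6 bp
  63→68: 5 bp
  68→77: 9 bp
  77→85: 8 bp
  85→95: 10 bp
  95→108: 13 bp
  108→115: 7 bp
  115→129: 14 bp
  129→0 (wrap): 137-129+0 = 8 bp

[5,5,5,6,6,7,7,8,8,8,9,10,10,13,14,16]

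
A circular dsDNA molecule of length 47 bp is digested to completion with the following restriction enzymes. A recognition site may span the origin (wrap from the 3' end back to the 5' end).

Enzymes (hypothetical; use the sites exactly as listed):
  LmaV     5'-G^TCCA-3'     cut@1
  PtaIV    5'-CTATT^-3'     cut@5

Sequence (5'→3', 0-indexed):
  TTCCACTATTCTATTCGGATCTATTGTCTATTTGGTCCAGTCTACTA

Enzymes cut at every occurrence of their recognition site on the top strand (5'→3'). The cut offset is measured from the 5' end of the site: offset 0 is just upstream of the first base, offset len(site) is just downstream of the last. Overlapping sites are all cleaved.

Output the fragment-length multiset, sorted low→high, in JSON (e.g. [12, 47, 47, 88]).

Scan for sites:
  LmaV GTCCA/1: at [34] ⇒ [35]
  PtaIV CTATT/5: at [5, 10, 20, 27, 44] ⇒ [2, 10, 15, 25, 32]

All cut coordinates (distinct, sorted): [2, 10, 15, 25, 32, 35]

Fragments:
  2→10: 8 bp
  10→15: 5 bp
  15→25: 10 bp
  25→32: 7 bp
  32→35: 3 bp
  35→2 (wrap): 47-35+2 = 14 bp

[3,5,7,8,10,14]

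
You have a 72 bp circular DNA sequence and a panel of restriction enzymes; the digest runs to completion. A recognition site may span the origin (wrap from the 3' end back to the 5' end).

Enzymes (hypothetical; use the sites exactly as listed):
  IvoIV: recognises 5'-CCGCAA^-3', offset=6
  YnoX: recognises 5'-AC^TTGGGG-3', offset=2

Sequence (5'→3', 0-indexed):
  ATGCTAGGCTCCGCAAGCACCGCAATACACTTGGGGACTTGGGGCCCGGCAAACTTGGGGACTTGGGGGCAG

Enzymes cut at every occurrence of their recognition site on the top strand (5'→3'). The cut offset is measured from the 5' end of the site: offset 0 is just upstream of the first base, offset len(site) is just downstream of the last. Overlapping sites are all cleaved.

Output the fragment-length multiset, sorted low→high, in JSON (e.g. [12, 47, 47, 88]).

Site scan:
  IvoIV CCGCAA/6: at [10, 19] ⇒ [16, 25]
  YnoX ACTTGGGG/2: at [28, 36, 52, 60] ⇒ [30, 38, 54, 62]

All cut coordinates (distinct, sorted): [16, 25, 30, 38, 54, 62]

Fragment lengths:
  16→25: 9 bp
  25→30: 5 bp
  30→38: 8 bp
  38→54: 16 bp
  54→62: 8 bp
  62→16 (wrap): 72-62+16 = 26 bp

[5,8,8,9,16,26]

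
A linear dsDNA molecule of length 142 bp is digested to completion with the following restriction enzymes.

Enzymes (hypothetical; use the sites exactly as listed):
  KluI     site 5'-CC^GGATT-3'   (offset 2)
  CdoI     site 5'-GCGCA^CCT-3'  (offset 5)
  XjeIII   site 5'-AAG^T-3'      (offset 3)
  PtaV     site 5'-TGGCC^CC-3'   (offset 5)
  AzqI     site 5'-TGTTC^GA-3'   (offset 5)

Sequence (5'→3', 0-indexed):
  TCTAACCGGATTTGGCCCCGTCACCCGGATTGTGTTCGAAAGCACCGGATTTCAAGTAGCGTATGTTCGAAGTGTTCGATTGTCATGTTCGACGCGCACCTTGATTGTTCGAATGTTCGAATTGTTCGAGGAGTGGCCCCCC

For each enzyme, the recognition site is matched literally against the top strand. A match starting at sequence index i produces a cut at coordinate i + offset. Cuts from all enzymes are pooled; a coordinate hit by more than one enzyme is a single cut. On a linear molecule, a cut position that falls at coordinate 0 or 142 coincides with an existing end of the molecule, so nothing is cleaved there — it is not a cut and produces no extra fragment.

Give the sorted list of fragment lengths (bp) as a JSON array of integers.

Per-enzyme occurrences:
  KluI (CCGGATT, off=2): starts [5, 24, 44] → cuts [7, 26, 46]
  CdoI (GCGCACCT, off=5): starts [93] → cuts [98]
  XjeIII (AAGT, off=3): starts [53, 69] → cuts [56, 72]
  PtaV (TGGCCCC, off=5): starts [12, 133] → cuts [17, 138]
  AzqI (TGTTCGA, off=5): starts [32, 63, 72, 85, 105, 113, 122] → cuts [37, 68, 77, 90, 110, 118, 127]

All cut coordinates (distinct, sorted): [7, 17, 26, 37, 46, 56, 68, 72, 77, 90, 98, 110, 118, 127, 138]

Fragments:
  [0,7): 7 bp
  [7,17): 10 bp
  [17,26): 9 bp
  [26,37): 11 bp
  [37,46): 9 bp
  [46,56): 10 bp
  [56,68): 12 bp
  [68,72): 4 bp
  [72,77): 5 bp
  [77,90): 13 bp
  [90,98): 8 bp
  [98,110): 12 bp
  [110,118): 8 bp
  [118,127): 9 bp
  [127,138): 11 bp
  [138,142): 4 bp

[4,4,5,7,8,8,9,9,9,10,10,11,11,12,12,13]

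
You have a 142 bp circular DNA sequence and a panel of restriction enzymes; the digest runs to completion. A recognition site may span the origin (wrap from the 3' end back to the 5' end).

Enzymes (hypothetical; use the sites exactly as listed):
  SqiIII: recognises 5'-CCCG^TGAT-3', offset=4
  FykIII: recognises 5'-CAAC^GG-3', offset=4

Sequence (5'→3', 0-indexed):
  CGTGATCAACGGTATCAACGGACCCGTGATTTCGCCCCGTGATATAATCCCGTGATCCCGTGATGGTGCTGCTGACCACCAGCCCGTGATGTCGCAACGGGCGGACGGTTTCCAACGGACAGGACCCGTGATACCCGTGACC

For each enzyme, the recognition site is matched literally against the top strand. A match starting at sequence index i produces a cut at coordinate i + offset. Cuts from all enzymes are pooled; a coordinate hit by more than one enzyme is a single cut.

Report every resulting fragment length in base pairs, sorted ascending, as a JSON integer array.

Per-enzyme occurrences:
  SqiIII (CCCGTGAT, off=4): starts [22, 35, 48, 56, 82, 124, 140] → cuts [2, 26, 39, 52, 60, 86, 128]
  FykIII (CAACGG, off=4): starts [6, 15, 94, 112] → cuts [10, 19, 98, 116]

All cut coordinates (distinct, sorted): [2, 10, 19, 26, 39, 52, 60, 86, 98, 116, 128]

Fragment lengths:
  2→10: 8 bp
  10→19: 9 bp
  19→26: 7 bp
  26→39: 13 bp
  39→52: 13 bp
  52→60: 8 bp
  60→86: 26 bp
  86→98: 12 bp
  98→116: 18 bp
  116→128: 12 bp
  128→2 (wrap): 142-128+2 = 16 bp

[7,8,8,9,12,12,13,13,16,18,26]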